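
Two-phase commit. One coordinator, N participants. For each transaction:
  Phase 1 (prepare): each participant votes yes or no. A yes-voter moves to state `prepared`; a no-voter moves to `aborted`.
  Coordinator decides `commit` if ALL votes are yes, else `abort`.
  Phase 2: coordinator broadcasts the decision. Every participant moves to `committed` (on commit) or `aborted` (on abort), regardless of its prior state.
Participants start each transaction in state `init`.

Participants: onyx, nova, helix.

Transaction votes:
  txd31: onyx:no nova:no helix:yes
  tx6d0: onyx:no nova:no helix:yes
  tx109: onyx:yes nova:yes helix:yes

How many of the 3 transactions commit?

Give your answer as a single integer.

Answer: 1

Derivation:
txd31: no from onyx, nova -> abort (commits=0)
tx6d0: no from onyx, nova -> abort (commits=0)
tx109: all yes -> commit (commits=1)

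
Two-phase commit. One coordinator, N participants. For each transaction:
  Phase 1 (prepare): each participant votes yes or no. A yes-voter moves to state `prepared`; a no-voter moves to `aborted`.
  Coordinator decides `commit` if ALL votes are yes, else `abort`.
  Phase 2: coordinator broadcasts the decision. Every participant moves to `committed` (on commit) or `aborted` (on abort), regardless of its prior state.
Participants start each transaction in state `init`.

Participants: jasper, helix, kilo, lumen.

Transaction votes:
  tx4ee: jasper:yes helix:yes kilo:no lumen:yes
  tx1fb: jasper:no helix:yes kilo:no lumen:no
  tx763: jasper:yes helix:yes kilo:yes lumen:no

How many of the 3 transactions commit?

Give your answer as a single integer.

tx4ee: no from kilo -> abort (commits=0)
tx1fb: no from jasper, kilo, lumen -> abort (commits=0)
tx763: no from lumen -> abort (commits=0)

Answer: 0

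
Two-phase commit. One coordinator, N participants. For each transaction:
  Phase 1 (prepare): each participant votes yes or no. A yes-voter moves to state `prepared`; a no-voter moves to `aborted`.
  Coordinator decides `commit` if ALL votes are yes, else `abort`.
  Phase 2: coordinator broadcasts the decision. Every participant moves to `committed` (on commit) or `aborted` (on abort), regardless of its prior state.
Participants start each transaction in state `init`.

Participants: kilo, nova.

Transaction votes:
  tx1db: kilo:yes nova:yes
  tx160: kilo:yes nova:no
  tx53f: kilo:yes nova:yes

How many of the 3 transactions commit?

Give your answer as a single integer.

tx1db: all yes -> commit (commits=1)
tx160: no from nova -> abort (commits=1)
tx53f: all yes -> commit (commits=2)

Answer: 2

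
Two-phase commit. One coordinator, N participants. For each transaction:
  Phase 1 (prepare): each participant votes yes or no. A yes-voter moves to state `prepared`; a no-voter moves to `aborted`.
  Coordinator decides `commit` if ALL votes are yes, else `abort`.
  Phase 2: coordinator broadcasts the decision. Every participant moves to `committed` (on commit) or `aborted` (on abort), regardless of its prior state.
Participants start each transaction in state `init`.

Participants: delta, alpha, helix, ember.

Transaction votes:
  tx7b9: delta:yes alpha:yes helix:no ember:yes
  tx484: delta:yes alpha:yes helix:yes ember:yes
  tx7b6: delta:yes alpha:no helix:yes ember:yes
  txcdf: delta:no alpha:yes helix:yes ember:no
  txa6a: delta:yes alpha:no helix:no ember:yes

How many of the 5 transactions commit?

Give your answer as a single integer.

tx7b9: no from helix -> abort (commits=0)
tx484: all yes -> commit (commits=1)
tx7b6: no from alpha -> abort (commits=1)
txcdf: no from delta, ember -> abort (commits=1)
txa6a: no from alpha, helix -> abort (commits=1)

Answer: 1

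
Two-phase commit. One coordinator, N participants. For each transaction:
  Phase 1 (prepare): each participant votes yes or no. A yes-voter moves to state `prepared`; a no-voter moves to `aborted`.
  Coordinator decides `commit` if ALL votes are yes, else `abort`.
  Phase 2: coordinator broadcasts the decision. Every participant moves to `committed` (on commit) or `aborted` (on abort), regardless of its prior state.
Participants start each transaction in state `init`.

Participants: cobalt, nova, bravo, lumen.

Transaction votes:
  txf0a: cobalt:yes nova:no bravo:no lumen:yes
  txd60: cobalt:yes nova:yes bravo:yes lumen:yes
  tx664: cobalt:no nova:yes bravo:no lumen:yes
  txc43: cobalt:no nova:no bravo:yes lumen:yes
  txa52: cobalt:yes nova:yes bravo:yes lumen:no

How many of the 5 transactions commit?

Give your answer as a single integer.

Answer: 1

Derivation:
txf0a: no from nova, bravo -> abort (commits=0)
txd60: all yes -> commit (commits=1)
tx664: no from cobalt, bravo -> abort (commits=1)
txc43: no from cobalt, nova -> abort (commits=1)
txa52: no from lumen -> abort (commits=1)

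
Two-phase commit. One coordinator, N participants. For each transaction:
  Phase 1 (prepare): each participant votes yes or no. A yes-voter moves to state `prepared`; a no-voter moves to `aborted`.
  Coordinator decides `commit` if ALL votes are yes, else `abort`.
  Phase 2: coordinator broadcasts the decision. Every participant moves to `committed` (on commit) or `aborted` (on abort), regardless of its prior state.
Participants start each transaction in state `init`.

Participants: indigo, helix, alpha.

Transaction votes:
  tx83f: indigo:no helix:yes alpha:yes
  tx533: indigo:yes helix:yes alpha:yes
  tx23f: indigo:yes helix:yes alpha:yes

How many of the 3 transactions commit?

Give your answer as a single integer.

Answer: 2

Derivation:
tx83f: no from indigo -> abort (commits=0)
tx533: all yes -> commit (commits=1)
tx23f: all yes -> commit (commits=2)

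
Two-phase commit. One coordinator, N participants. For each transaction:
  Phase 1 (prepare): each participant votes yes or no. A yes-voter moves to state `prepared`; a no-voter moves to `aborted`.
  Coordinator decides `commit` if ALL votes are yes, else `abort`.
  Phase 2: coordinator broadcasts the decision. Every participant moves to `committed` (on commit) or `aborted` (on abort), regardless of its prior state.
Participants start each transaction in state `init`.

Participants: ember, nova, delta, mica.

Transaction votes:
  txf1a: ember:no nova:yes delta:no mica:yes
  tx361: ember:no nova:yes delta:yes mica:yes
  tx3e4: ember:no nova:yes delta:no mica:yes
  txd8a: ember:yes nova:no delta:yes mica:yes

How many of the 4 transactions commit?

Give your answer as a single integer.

Answer: 0

Derivation:
txf1a: no from ember, delta -> abort (commits=0)
tx361: no from ember -> abort (commits=0)
tx3e4: no from ember, delta -> abort (commits=0)
txd8a: no from nova -> abort (commits=0)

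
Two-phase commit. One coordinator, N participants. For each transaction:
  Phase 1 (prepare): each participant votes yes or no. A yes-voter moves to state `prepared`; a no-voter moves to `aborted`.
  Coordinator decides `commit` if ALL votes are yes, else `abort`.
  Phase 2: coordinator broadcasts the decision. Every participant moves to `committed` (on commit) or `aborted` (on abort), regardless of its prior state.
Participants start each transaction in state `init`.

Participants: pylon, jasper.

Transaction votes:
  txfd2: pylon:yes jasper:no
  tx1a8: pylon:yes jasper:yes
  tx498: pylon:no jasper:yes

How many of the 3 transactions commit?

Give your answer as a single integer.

txfd2: no from jasper -> abort (commits=0)
tx1a8: all yes -> commit (commits=1)
tx498: no from pylon -> abort (commits=1)

Answer: 1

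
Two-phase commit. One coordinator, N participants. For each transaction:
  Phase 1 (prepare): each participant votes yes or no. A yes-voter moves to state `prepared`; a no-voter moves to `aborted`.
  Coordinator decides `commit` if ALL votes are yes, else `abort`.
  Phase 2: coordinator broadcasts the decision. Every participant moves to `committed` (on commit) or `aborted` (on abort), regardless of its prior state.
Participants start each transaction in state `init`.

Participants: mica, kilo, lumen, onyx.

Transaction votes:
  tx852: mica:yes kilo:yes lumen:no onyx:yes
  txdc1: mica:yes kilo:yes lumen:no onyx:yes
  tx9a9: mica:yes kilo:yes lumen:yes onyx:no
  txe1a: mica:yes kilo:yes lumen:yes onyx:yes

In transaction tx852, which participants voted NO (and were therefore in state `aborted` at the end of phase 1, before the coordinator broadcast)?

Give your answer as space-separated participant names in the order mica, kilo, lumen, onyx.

Answer: lumen

Derivation:
Txn tx852 phase 1: mica yes -> prepared; kilo yes -> prepared; lumen no -> aborted; onyx yes -> prepared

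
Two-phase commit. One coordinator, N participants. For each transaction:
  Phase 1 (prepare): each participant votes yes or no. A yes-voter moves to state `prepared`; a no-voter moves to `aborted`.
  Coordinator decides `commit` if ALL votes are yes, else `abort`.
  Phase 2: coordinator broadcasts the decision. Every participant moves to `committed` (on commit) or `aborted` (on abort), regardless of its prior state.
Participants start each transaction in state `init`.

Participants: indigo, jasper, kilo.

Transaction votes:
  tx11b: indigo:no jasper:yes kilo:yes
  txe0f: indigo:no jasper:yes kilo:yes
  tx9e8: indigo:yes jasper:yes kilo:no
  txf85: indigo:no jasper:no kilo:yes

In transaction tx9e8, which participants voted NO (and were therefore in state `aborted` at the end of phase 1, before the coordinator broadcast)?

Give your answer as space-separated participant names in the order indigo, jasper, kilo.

Answer: kilo

Derivation:
Txn tx9e8 phase 1: indigo yes -> prepared; jasper yes -> prepared; kilo no -> aborted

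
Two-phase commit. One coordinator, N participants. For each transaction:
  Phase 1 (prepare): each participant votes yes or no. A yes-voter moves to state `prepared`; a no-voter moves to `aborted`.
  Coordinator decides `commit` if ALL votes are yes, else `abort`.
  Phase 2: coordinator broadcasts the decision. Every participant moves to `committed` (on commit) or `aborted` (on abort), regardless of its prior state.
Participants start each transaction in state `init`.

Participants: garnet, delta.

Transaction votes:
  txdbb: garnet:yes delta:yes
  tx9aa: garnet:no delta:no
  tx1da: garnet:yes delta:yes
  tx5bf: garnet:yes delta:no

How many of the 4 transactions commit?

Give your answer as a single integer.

txdbb: all yes -> commit (commits=1)
tx9aa: no from garnet, delta -> abort (commits=1)
tx1da: all yes -> commit (commits=2)
tx5bf: no from delta -> abort (commits=2)

Answer: 2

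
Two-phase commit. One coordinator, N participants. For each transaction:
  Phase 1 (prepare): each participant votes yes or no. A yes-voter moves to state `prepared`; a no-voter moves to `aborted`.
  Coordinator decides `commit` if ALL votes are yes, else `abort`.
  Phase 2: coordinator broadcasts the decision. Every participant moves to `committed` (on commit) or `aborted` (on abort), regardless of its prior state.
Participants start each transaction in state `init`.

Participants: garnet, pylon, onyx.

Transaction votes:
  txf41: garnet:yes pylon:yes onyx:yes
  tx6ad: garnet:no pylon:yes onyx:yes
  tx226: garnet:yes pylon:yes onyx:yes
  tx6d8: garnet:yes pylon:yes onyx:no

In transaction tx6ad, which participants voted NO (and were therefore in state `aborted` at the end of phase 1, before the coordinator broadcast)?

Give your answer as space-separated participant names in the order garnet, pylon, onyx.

Txn tx6ad phase 1: garnet no -> aborted; pylon yes -> prepared; onyx yes -> prepared

Answer: garnet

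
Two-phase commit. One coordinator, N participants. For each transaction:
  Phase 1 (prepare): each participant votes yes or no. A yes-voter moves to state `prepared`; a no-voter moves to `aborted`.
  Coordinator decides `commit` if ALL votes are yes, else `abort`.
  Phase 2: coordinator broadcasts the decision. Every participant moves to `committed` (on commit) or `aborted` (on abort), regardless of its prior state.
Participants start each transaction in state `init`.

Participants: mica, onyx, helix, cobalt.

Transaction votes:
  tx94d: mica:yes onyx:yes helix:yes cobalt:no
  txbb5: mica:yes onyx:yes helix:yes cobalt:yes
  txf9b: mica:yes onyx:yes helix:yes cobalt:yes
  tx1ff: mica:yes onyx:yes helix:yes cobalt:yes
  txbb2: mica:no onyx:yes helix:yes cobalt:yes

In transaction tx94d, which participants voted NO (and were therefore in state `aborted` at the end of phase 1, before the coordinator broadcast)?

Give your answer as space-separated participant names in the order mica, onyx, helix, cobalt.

Answer: cobalt

Derivation:
Txn tx94d phase 1: mica yes -> prepared; onyx yes -> prepared; helix yes -> prepared; cobalt no -> aborted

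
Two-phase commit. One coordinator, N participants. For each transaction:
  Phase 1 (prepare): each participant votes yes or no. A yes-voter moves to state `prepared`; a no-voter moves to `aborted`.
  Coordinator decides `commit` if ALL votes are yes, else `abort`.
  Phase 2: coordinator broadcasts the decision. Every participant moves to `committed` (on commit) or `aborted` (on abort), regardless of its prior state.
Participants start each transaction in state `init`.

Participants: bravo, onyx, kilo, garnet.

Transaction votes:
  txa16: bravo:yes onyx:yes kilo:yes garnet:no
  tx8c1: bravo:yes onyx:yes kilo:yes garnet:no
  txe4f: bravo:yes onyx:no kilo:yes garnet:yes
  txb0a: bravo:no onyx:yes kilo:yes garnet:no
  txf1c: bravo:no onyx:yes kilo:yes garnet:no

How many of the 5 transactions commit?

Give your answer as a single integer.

Answer: 0

Derivation:
txa16: no from garnet -> abort (commits=0)
tx8c1: no from garnet -> abort (commits=0)
txe4f: no from onyx -> abort (commits=0)
txb0a: no from bravo, garnet -> abort (commits=0)
txf1c: no from bravo, garnet -> abort (commits=0)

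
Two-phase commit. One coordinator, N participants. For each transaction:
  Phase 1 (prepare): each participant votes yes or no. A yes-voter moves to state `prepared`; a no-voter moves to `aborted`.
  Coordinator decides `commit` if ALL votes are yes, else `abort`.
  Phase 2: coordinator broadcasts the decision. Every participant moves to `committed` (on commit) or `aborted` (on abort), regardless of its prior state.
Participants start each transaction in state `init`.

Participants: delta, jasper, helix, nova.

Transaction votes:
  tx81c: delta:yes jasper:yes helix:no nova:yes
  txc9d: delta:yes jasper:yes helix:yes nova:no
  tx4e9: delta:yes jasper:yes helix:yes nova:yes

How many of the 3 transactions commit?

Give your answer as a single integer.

tx81c: no from helix -> abort (commits=0)
txc9d: no from nova -> abort (commits=0)
tx4e9: all yes -> commit (commits=1)

Answer: 1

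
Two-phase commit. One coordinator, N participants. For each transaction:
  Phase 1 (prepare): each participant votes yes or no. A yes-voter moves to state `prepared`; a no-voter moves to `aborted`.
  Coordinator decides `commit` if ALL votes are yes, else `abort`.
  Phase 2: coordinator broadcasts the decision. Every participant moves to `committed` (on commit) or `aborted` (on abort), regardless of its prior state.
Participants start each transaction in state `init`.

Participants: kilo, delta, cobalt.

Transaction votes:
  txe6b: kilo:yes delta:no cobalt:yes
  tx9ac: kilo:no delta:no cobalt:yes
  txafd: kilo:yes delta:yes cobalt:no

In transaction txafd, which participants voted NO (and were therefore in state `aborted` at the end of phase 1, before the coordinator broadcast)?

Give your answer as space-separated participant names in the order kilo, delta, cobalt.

Answer: cobalt

Derivation:
Txn txafd phase 1: kilo yes -> prepared; delta yes -> prepared; cobalt no -> aborted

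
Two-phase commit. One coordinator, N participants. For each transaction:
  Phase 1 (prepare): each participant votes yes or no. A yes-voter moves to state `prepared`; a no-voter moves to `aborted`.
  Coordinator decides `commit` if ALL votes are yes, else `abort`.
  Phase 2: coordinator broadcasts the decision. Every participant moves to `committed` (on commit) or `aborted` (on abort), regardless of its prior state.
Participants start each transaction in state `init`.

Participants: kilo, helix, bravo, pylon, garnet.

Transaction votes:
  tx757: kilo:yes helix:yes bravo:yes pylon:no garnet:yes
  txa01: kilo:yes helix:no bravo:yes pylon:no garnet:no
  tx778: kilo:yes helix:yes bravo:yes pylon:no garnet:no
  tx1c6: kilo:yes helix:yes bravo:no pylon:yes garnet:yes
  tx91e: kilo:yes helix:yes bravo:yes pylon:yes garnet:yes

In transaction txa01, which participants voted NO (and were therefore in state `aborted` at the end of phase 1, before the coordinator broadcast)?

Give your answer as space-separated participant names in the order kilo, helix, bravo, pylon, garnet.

Txn txa01 phase 1: kilo yes -> prepared; helix no -> aborted; bravo yes -> prepared; pylon no -> aborted; garnet no -> aborted

Answer: helix pylon garnet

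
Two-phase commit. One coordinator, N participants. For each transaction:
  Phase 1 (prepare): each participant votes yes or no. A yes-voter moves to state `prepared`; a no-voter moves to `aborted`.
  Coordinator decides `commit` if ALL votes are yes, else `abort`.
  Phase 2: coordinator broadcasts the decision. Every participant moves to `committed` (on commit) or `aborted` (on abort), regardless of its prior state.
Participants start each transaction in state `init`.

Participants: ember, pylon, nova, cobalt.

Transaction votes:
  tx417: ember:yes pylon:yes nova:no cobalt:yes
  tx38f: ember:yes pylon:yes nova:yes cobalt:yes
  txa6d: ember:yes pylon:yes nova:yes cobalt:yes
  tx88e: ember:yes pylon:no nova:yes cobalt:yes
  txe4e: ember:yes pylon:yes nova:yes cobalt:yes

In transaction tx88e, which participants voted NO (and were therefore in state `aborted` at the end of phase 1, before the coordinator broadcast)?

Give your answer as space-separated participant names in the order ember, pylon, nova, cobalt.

Answer: pylon

Derivation:
Txn tx88e phase 1: ember yes -> prepared; pylon no -> aborted; nova yes -> prepared; cobalt yes -> prepared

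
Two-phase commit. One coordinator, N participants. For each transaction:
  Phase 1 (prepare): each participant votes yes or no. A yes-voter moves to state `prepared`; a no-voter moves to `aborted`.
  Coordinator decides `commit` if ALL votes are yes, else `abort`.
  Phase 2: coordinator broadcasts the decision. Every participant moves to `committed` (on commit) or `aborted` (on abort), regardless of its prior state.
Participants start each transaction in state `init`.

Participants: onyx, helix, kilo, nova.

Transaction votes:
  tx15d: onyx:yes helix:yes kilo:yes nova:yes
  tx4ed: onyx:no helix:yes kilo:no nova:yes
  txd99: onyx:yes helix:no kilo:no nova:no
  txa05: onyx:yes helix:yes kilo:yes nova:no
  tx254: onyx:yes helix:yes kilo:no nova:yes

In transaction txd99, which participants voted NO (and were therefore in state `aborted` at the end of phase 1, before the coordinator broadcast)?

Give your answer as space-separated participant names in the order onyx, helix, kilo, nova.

Answer: helix kilo nova

Derivation:
Txn txd99 phase 1: onyx yes -> prepared; helix no -> aborted; kilo no -> aborted; nova no -> aborted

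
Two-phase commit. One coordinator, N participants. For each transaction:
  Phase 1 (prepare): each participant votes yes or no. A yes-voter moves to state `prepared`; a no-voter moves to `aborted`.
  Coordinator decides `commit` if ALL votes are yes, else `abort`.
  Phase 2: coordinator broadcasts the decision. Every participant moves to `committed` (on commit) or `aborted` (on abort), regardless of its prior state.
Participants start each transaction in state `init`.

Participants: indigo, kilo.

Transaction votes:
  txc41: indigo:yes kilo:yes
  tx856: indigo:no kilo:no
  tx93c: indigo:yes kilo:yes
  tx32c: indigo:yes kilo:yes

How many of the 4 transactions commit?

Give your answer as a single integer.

txc41: all yes -> commit (commits=1)
tx856: no from indigo, kilo -> abort (commits=1)
tx93c: all yes -> commit (commits=2)
tx32c: all yes -> commit (commits=3)

Answer: 3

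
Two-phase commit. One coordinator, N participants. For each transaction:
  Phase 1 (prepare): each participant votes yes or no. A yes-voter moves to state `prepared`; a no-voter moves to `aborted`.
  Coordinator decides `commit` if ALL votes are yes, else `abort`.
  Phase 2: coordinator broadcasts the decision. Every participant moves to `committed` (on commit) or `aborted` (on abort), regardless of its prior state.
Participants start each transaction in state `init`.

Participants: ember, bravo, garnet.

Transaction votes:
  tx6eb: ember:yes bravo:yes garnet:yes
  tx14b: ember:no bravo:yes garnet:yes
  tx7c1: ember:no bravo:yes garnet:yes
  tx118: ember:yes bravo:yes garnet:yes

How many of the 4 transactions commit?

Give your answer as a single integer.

tx6eb: all yes -> commit (commits=1)
tx14b: no from ember -> abort (commits=1)
tx7c1: no from ember -> abort (commits=1)
tx118: all yes -> commit (commits=2)

Answer: 2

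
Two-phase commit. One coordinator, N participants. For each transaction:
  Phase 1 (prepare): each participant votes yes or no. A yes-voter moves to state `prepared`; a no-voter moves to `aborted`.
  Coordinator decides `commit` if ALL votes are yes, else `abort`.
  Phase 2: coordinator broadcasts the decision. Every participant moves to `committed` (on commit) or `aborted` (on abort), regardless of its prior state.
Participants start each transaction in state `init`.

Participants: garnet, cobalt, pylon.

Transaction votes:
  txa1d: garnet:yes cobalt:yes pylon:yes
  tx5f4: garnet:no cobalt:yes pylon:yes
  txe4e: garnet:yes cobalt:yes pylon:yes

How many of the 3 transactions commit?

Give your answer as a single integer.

txa1d: all yes -> commit (commits=1)
tx5f4: no from garnet -> abort (commits=1)
txe4e: all yes -> commit (commits=2)

Answer: 2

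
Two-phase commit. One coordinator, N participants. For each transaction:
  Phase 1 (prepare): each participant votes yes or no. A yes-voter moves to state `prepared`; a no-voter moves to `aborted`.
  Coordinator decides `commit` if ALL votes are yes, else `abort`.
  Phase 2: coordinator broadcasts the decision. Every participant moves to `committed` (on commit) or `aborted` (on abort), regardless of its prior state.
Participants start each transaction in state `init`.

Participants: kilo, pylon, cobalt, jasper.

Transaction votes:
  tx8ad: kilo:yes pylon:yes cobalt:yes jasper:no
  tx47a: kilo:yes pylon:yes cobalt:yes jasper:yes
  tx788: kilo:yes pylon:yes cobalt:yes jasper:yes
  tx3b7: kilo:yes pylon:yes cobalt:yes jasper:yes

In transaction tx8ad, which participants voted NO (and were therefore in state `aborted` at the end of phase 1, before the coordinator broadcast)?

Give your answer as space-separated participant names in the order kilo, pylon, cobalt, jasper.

Txn tx8ad phase 1: kilo yes -> prepared; pylon yes -> prepared; cobalt yes -> prepared; jasper no -> aborted

Answer: jasper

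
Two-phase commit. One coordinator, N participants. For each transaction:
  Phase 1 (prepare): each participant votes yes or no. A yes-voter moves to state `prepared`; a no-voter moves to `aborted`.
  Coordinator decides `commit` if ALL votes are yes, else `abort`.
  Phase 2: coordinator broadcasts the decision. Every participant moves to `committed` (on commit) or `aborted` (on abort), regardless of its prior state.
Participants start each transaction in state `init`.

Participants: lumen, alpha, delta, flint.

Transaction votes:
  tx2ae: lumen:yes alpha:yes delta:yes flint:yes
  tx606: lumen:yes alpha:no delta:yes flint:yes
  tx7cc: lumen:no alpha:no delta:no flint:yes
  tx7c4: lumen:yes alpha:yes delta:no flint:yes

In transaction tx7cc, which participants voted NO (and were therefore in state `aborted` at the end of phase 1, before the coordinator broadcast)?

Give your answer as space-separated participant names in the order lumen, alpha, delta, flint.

Answer: lumen alpha delta

Derivation:
Txn tx7cc phase 1: lumen no -> aborted; alpha no -> aborted; delta no -> aborted; flint yes -> prepared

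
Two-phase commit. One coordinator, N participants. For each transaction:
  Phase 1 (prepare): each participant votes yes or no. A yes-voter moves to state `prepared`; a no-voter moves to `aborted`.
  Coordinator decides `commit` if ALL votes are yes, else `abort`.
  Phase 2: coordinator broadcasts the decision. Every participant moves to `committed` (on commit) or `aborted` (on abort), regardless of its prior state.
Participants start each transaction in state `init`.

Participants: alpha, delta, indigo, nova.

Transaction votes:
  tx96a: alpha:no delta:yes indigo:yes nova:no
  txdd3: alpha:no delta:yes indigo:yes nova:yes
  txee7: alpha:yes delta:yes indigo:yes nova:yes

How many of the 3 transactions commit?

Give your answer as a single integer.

Answer: 1

Derivation:
tx96a: no from alpha, nova -> abort (commits=0)
txdd3: no from alpha -> abort (commits=0)
txee7: all yes -> commit (commits=1)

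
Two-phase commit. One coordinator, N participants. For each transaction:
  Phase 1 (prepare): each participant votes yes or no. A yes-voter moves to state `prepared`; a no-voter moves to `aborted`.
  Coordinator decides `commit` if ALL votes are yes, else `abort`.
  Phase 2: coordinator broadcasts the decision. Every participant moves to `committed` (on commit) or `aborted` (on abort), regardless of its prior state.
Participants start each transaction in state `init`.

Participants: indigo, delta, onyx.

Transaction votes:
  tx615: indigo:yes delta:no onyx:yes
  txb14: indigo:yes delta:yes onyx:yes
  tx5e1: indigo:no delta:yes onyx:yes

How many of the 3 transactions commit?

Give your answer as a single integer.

Answer: 1

Derivation:
tx615: no from delta -> abort (commits=0)
txb14: all yes -> commit (commits=1)
tx5e1: no from indigo -> abort (commits=1)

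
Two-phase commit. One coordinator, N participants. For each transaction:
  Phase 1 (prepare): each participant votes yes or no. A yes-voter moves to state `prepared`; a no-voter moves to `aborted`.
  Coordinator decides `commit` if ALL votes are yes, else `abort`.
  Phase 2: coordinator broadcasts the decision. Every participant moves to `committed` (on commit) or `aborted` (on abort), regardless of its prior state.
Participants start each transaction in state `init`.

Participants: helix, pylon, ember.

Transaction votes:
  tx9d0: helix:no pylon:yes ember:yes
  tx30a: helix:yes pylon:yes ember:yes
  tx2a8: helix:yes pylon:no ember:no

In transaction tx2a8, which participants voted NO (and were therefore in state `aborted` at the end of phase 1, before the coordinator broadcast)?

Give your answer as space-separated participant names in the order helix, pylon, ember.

Answer: pylon ember

Derivation:
Txn tx2a8 phase 1: helix yes -> prepared; pylon no -> aborted; ember no -> aborted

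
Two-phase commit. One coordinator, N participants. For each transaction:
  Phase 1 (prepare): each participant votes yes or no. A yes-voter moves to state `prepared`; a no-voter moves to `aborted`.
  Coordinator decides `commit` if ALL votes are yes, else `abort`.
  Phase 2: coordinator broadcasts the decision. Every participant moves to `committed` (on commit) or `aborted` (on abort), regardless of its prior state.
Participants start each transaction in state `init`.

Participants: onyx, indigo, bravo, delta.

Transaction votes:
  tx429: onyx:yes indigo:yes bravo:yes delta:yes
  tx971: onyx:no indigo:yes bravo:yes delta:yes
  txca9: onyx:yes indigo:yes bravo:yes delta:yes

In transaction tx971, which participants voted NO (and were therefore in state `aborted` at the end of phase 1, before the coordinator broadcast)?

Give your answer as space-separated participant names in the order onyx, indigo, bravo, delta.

Txn tx971 phase 1: onyx no -> aborted; indigo yes -> prepared; bravo yes -> prepared; delta yes -> prepared

Answer: onyx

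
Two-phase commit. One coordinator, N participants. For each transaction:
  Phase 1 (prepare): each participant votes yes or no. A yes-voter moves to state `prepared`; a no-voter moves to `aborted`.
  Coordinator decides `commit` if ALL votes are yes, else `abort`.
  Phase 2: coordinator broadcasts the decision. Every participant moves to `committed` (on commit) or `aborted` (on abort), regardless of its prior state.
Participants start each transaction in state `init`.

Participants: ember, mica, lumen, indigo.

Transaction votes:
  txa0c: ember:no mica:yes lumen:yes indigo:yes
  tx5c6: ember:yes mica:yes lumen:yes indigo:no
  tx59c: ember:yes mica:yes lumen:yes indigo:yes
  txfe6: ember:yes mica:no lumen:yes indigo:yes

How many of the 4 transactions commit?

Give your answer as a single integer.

Answer: 1

Derivation:
txa0c: no from ember -> abort (commits=0)
tx5c6: no from indigo -> abort (commits=0)
tx59c: all yes -> commit (commits=1)
txfe6: no from mica -> abort (commits=1)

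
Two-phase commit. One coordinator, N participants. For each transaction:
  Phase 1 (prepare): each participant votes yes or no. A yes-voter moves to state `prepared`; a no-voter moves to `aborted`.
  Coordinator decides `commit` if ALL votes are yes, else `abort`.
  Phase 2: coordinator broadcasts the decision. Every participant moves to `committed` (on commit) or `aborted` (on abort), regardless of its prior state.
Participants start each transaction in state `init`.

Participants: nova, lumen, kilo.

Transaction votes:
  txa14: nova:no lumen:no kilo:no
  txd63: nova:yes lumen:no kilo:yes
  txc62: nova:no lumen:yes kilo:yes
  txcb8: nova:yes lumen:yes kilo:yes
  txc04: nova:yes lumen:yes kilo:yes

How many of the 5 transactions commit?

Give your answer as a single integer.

txa14: no from nova, lumen, kilo -> abort (commits=0)
txd63: no from lumen -> abort (commits=0)
txc62: no from nova -> abort (commits=0)
txcb8: all yes -> commit (commits=1)
txc04: all yes -> commit (commits=2)

Answer: 2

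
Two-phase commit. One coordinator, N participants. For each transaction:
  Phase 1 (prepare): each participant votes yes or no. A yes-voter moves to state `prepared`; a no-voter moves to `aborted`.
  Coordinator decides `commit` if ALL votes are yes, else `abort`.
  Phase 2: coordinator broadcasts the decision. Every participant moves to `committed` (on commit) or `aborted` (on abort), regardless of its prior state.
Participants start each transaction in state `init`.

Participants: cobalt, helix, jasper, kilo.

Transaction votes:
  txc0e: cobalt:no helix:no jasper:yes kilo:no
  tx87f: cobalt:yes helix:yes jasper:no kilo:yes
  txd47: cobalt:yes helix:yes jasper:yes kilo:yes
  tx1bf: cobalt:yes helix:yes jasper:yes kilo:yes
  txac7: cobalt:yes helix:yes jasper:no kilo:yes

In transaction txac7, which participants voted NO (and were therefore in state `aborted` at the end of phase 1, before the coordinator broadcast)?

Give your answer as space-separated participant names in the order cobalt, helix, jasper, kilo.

Answer: jasper

Derivation:
Txn txac7 phase 1: cobalt yes -> prepared; helix yes -> prepared; jasper no -> aborted; kilo yes -> prepared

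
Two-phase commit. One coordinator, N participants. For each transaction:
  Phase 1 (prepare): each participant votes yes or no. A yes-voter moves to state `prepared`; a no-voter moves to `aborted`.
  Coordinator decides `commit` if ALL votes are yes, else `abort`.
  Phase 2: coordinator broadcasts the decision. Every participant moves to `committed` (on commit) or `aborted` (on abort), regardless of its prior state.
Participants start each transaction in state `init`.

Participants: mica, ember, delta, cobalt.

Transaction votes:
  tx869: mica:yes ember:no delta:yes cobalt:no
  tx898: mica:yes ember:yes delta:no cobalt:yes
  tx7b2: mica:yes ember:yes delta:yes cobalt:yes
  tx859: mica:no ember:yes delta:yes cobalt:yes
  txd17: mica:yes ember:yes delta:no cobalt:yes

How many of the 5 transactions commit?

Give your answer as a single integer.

Answer: 1

Derivation:
tx869: no from ember, cobalt -> abort (commits=0)
tx898: no from delta -> abort (commits=0)
tx7b2: all yes -> commit (commits=1)
tx859: no from mica -> abort (commits=1)
txd17: no from delta -> abort (commits=1)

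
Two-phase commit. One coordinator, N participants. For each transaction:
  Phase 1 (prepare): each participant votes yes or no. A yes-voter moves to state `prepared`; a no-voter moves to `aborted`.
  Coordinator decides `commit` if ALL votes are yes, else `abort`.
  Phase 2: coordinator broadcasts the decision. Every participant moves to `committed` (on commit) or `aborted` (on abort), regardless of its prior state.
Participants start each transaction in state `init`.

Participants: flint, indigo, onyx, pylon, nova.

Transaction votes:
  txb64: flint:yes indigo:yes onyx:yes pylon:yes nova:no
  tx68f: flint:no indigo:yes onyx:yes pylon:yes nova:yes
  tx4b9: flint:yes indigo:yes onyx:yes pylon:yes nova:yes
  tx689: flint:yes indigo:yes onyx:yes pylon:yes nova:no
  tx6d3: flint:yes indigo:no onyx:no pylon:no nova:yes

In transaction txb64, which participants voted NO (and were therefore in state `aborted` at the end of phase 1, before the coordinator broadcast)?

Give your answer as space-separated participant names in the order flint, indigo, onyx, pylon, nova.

Txn txb64 phase 1: flint yes -> prepared; indigo yes -> prepared; onyx yes -> prepared; pylon yes -> prepared; nova no -> aborted

Answer: nova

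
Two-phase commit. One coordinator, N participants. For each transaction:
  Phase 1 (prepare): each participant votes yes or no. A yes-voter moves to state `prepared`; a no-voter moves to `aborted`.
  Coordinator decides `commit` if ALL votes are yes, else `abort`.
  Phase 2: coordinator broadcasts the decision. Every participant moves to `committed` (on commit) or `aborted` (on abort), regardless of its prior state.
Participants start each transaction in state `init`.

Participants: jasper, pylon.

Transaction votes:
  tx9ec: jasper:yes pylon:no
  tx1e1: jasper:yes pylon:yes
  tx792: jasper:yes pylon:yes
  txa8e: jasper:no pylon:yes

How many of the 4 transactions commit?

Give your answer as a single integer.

Answer: 2

Derivation:
tx9ec: no from pylon -> abort (commits=0)
tx1e1: all yes -> commit (commits=1)
tx792: all yes -> commit (commits=2)
txa8e: no from jasper -> abort (commits=2)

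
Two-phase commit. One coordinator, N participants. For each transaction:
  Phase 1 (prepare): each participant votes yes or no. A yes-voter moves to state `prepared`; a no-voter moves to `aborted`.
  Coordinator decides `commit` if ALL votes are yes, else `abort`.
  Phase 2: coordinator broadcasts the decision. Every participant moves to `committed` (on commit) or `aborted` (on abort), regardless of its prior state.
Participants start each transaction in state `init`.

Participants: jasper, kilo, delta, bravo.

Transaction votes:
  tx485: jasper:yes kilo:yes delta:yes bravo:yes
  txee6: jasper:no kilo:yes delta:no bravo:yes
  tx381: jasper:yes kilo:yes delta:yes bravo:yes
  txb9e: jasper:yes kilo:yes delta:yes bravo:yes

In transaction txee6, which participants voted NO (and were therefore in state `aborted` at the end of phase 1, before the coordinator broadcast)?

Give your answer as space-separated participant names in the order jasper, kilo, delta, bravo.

Txn txee6 phase 1: jasper no -> aborted; kilo yes -> prepared; delta no -> aborted; bravo yes -> prepared

Answer: jasper delta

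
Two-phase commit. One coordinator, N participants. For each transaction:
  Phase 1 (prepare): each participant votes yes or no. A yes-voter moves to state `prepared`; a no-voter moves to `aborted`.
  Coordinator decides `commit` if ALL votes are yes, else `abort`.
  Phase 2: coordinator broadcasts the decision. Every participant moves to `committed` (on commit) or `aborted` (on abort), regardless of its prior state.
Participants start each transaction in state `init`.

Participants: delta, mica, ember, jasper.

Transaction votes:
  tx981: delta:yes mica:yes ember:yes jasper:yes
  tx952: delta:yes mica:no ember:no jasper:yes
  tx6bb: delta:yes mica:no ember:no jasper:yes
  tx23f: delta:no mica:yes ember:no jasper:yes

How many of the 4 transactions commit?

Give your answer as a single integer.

Answer: 1

Derivation:
tx981: all yes -> commit (commits=1)
tx952: no from mica, ember -> abort (commits=1)
tx6bb: no from mica, ember -> abort (commits=1)
tx23f: no from delta, ember -> abort (commits=1)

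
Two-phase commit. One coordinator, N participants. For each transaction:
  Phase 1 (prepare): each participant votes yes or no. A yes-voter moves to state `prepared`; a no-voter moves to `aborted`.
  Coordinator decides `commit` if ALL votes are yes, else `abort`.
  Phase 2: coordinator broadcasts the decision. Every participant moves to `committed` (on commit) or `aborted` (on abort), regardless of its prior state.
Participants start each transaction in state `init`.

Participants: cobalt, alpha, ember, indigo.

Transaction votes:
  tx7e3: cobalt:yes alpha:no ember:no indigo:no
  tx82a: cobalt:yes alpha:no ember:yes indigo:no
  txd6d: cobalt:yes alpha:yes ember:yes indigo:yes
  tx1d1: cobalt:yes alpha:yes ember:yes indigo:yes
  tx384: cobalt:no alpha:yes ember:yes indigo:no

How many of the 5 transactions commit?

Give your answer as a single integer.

tx7e3: no from alpha, ember, indigo -> abort (commits=0)
tx82a: no from alpha, indigo -> abort (commits=0)
txd6d: all yes -> commit (commits=1)
tx1d1: all yes -> commit (commits=2)
tx384: no from cobalt, indigo -> abort (commits=2)

Answer: 2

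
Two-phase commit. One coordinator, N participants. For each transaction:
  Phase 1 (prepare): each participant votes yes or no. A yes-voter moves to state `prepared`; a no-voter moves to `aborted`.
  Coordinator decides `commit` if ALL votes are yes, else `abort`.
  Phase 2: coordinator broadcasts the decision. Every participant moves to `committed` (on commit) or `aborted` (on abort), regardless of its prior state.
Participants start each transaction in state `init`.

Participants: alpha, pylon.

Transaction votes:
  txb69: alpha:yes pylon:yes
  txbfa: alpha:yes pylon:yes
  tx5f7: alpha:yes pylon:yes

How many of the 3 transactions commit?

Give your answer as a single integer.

Answer: 3

Derivation:
txb69: all yes -> commit (commits=1)
txbfa: all yes -> commit (commits=2)
tx5f7: all yes -> commit (commits=3)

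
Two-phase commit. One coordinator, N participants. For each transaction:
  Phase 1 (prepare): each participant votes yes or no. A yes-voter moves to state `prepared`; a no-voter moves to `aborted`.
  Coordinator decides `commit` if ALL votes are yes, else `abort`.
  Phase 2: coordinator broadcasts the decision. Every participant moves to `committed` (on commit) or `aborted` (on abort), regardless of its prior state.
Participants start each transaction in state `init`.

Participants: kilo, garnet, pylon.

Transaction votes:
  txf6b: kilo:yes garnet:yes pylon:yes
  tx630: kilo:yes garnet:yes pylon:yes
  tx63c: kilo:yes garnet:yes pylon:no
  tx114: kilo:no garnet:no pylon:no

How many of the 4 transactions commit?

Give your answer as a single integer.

txf6b: all yes -> commit (commits=1)
tx630: all yes -> commit (commits=2)
tx63c: no from pylon -> abort (commits=2)
tx114: no from kilo, garnet, pylon -> abort (commits=2)

Answer: 2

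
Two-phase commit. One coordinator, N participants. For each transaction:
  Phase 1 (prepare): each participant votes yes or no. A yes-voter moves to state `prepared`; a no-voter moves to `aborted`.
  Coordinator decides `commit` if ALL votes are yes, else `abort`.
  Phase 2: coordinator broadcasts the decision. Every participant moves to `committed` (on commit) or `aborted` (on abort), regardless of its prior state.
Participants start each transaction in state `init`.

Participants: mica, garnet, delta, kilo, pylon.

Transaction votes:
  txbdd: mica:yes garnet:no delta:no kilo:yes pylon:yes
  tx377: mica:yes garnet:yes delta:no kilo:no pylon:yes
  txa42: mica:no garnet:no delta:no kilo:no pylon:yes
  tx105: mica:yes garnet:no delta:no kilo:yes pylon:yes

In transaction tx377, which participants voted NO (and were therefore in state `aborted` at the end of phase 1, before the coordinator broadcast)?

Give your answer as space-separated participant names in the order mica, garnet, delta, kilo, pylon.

Answer: delta kilo

Derivation:
Txn tx377 phase 1: mica yes -> prepared; garnet yes -> prepared; delta no -> aborted; kilo no -> aborted; pylon yes -> prepared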